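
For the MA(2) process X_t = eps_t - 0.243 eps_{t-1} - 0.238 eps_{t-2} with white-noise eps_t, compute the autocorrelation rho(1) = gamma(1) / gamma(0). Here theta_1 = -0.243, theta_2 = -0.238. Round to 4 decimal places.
\rho(1) = -0.1660

For an MA(q) process with theta_0 = 1, the autocovariance is
  gamma(k) = sigma^2 * sum_{i=0..q-k} theta_i * theta_{i+k},
and rho(k) = gamma(k) / gamma(0). Sigma^2 cancels.
  numerator   = (1)*(-0.243) + (-0.243)*(-0.238) = -0.185166.
  denominator = (1)^2 + (-0.243)^2 + (-0.238)^2 = 1.115693.
  rho(1) = -0.185166 / 1.115693 = -0.1660.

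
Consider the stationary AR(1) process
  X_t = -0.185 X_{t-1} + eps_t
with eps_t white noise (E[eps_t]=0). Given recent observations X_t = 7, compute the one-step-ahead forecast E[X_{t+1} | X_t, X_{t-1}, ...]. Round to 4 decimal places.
E[X_{t+1} \mid \mathcal F_t] = -1.2950

For an AR(p) model X_t = c + sum_i phi_i X_{t-i} + eps_t, the
one-step-ahead conditional mean is
  E[X_{t+1} | X_t, ...] = c + sum_i phi_i X_{t+1-i}.
Substitute known values:
  E[X_{t+1} | ...] = (-0.185) * (7)
                   = -1.2950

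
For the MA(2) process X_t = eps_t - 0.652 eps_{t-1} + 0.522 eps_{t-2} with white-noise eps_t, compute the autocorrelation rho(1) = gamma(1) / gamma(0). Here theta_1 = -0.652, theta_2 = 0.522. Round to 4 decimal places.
\rho(1) = -0.5846

For an MA(q) process with theta_0 = 1, the autocovariance is
  gamma(k) = sigma^2 * sum_{i=0..q-k} theta_i * theta_{i+k},
and rho(k) = gamma(k) / gamma(0). Sigma^2 cancels.
  numerator   = (1)*(-0.652) + (-0.652)*(0.522) = -0.992344.
  denominator = (1)^2 + (-0.652)^2 + (0.522)^2 = 1.697588.
  rho(1) = -0.992344 / 1.697588 = -0.5846.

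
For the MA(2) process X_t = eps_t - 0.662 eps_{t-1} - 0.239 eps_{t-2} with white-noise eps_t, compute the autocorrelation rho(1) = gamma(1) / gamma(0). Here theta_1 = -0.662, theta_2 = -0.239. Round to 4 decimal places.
\rho(1) = -0.3369

For an MA(q) process with theta_0 = 1, the autocovariance is
  gamma(k) = sigma^2 * sum_{i=0..q-k} theta_i * theta_{i+k},
and rho(k) = gamma(k) / gamma(0). Sigma^2 cancels.
  numerator   = (1)*(-0.662) + (-0.662)*(-0.239) = -0.503782.
  denominator = (1)^2 + (-0.662)^2 + (-0.239)^2 = 1.495365.
  rho(1) = -0.503782 / 1.495365 = -0.3369.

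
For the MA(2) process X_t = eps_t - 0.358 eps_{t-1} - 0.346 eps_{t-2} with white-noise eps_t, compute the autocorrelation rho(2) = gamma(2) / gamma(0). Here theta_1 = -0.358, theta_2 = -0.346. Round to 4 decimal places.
\rho(2) = -0.2773

For an MA(q) process with theta_0 = 1, the autocovariance is
  gamma(k) = sigma^2 * sum_{i=0..q-k} theta_i * theta_{i+k},
and rho(k) = gamma(k) / gamma(0). Sigma^2 cancels.
  numerator   = (1)*(-0.346) = -0.346.
  denominator = (1)^2 + (-0.358)^2 + (-0.346)^2 = 1.24788.
  rho(2) = -0.346 / 1.24788 = -0.2773.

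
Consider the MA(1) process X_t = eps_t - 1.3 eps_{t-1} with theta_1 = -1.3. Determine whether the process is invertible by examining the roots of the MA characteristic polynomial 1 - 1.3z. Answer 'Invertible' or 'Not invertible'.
\text{Not invertible}

The MA(q) characteristic polynomial is P(z) = 1 - 1.3z.
Invertibility requires all roots to lie outside the unit circle, i.e. |z| > 1 for every root.
This is linear in z: 1 + (-1.3) z = 0  =>  z = -1/(-1.3) = 0.769231,  |z| = 0.769231.
Moduli of all roots: 0.7692.
All moduli strictly greater than 1? No.
Verdict: Not invertible.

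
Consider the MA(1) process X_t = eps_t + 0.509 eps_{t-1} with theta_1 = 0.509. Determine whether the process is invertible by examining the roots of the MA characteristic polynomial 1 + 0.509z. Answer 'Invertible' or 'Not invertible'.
\text{Invertible}

The MA(q) characteristic polynomial is P(z) = 1 + 0.509z.
Invertibility requires all roots to lie outside the unit circle, i.e. |z| > 1 for every root.
This is linear in z: 1 + (0.509) z = 0  =>  z = -1/(0.509) = -1.964637,  |z| = 1.964637.
Moduli of all roots: 1.9646.
All moduli strictly greater than 1? Yes.
Verdict: Invertible.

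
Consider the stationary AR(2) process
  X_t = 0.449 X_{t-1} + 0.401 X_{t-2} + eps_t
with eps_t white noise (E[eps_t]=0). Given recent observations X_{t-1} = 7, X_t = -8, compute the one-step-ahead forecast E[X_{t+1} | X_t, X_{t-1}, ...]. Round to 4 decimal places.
E[X_{t+1} \mid \mathcal F_t] = -0.7850

For an AR(p) model X_t = c + sum_i phi_i X_{t-i} + eps_t, the
one-step-ahead conditional mean is
  E[X_{t+1} | X_t, ...] = c + sum_i phi_i X_{t+1-i}.
Substitute known values:
  E[X_{t+1} | ...] = (0.449) * (-8) + (0.401) * (7)
                   = -0.7850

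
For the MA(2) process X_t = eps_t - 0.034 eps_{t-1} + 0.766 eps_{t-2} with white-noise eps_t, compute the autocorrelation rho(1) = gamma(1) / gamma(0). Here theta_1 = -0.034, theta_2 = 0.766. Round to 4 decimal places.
\rho(1) = -0.0378

For an MA(q) process with theta_0 = 1, the autocovariance is
  gamma(k) = sigma^2 * sum_{i=0..q-k} theta_i * theta_{i+k},
and rho(k) = gamma(k) / gamma(0). Sigma^2 cancels.
  numerator   = (1)*(-0.034) + (-0.034)*(0.766) = -0.060044.
  denominator = (1)^2 + (-0.034)^2 + (0.766)^2 = 1.587912.
  rho(1) = -0.060044 / 1.587912 = -0.0378.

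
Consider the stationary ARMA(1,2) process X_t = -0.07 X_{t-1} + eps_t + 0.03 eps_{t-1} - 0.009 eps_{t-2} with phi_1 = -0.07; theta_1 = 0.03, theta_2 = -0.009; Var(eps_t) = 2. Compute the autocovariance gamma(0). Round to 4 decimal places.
\gamma(0) = 2.0033

Multiply the model equation by X_{t-k} and take expectations. With theta_0 = psi_0 = 1 and psi_j the MA(infinity) weights, this gives
  gamma(k) - sum_i phi_i gamma(k-i) = c_k,
  c_k = sigma^2 * sum_{j=k..q} theta_j psi_{j-k}   (c_k = 0 for k > q),
using gamma(-m) = gamma(m).
psi-weights needed (psi_j = theta_j + sum_i phi_i psi_{j-i}):
  psi_1 = theta_1 + phi_1 = 0.03 + (-0.07) = -0.04
  psi_2 = theta_2 + phi_1 psi_1 = -0.009 + (-0.07)(-0.04) = -0.0062
Right-hand sides:
  c_0 = sigma^2 (1 + theta_1 psi_1 + theta_2 psi_2) = 2 * (1 + (0.03)(-0.04) + (-0.009)(-0.0062)) = 2 * 0.998856 = 1.997712
  c_1 = sigma^2 (theta_1 + theta_2 psi_1) = 2 * (0.03 + (-0.009)(-0.04)) = 0.06072
  c_2 = sigma^2 theta_2 = 2 * (-0.009) = -0.018
Equations for k = 0 and k = 1 (AR order 1):
  gamma(0) = phi_1 gamma(1) + c_0
  gamma(1) = phi_1 gamma(0) + c_1
Substituting the second into the first: gamma(0) (1 - phi_1^2) = c_0 + phi_1 c_1, so
  gamma(0) = (c_0 + phi_1 c_1) / (1 - phi_1^2) = (1.997712 + (-0.07)(0.06072)) / (1 - (-0.07)^2) = 1.993461 / 0.9951 = 2.003277.
Therefore gamma(0) = 2.0033 (to 4 decimal places).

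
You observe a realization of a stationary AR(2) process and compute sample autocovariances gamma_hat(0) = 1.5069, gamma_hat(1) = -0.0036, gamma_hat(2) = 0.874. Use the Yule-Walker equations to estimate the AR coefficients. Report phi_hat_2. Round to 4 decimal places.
\hat\phi_{2} = 0.5800

The Yule-Walker equations for an AR(p) process read, in matrix form,
  Gamma_p phi = r_p,   with   (Gamma_p)_{ij} = gamma(|i - j|),
                       (r_p)_i = gamma(i),   i,j = 1..p.
Substitute the sample gammas (Toeplitz matrix and right-hand side of size 2):
  Gamma_p = [[1.5069, -0.0036], [-0.0036, 1.5069]]
  r_p     = [-0.0036, 0.874]
Written out:
  1.5069 phi_1 - 0.0036 phi_2 = -0.0036
  -0.0036 phi_1 + 1.5069 phi_2 = 0.874
Solve by Cramer's rule:
  det = gamma(0)^2 - gamma(1)^2 = (1.5069)^2 - (-0.0036)^2 = 2.27074761 - 0.00001296 = 2.27073465
  phi_hat_1 = [gamma(1) gamma(0) - gamma(1) gamma(2)] / det = [(-0.0036)(1.5069) - (-0.0036)(0.874)] / 2.27073465 = -0.00227844 / 2.27073465 = -0.001
  phi_hat_2 = [gamma(0) gamma(2) - gamma(1)^2] / det = [(1.5069)(0.874) - (-0.0036)^2] / 2.27073465 = 1.31701764 / 2.27073465 = 0.58
So phi_hat = [-0.0010, 0.5800].
Therefore phi_hat_2 = 0.5800.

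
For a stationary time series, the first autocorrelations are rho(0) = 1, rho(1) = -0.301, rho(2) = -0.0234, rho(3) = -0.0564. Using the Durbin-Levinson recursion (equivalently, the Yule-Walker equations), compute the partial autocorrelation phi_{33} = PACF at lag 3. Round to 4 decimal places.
\phi_{33} = -0.1140

The PACF at lag k is phi_{kk}, the last component of the solution
to the Yule-Walker system G_k phi = r_k where
  (G_k)_{ij} = rho(|i - j|), (r_k)_i = rho(i), i,j = 1..k.
Equivalently, Durbin-Levinson gives phi_{kk} iteratively:
  phi_{11} = rho(1)
  phi_{kk} = [rho(k) - sum_{j=1..k-1} phi_{k-1,j} rho(k-j)]
            / [1 - sum_{j=1..k-1} phi_{k-1,j} rho(j)],
  phi_{k,j} = phi_{k-1,j} - phi_{kk} phi_{k-1,k-j},  j = 1..k-1.
Step k = 1:
  phi_11 = rho(1) = -0.301.
Step k = 2:
  phi_22 = [rho(2) - phi_11 rho(1)] / [1 - phi_11 rho(1)] = [-0.0234 - (-0.301)(-0.301)] / [1 - (-0.301)(-0.301)]
         = -0.114001 / 0.909399 = -0.125359.
  Update: phi_21 = phi_11 - phi_22 phi_11 = -0.301 - (-0.125359)(-0.301) = -0.338733.
Step k = 3:
  phi_33 = [rho(3) - phi_21 rho(2) - phi_22 rho(1)] / [1 - phi_21 rho(1) - phi_22 rho(2)]
    numerator   = -0.0564 - (-0.338733)(-0.0234) - (-0.125359)(-0.301) = -0.10205929
    denominator = 1 - (-0.338733)(-0.301) - (-0.125359)(-0.0234) = 0.89510799
  phi_33 = -0.10205929 / 0.89510799 = -0.114.
Therefore phi_{33} = -0.1140.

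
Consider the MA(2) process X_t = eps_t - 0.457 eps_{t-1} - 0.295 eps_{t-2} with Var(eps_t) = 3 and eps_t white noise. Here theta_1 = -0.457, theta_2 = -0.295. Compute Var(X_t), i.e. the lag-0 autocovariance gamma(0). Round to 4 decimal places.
\gamma(0) = 3.8876

For an MA(q) process X_t = eps_t + sum_i theta_i eps_{t-i} with
Var(eps_t) = sigma^2, the variance is
  gamma(0) = sigma^2 * (1 + sum_i theta_i^2).
  sum_i theta_i^2 = (-0.457)^2 + (-0.295)^2 = 0.208849 + 0.087025 = 0.295874.
  gamma(0) = 3 * (1 + 0.295874) = 3 * 1.295874 = 3.887622, which rounds to 3.8876.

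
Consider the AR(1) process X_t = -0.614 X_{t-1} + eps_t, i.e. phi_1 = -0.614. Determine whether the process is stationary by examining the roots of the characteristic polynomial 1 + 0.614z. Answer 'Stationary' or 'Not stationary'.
\text{Stationary}

The AR(p) characteristic polynomial is P(z) = 1 + 0.614z.
Stationarity requires all roots to lie outside the unit circle, i.e. |z| > 1 for every root.
This is linear in z: 1 + (0.614) z = 0  =>  z = -1/(0.614) = -1.628664,  |z| = 1.628664.
Moduli of all roots: 1.6287.
All moduli strictly greater than 1? Yes.
Verdict: Stationary.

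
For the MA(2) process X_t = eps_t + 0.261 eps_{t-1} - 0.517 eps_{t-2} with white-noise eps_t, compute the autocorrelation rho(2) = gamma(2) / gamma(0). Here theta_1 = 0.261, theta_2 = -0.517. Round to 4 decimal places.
\rho(2) = -0.3871

For an MA(q) process with theta_0 = 1, the autocovariance is
  gamma(k) = sigma^2 * sum_{i=0..q-k} theta_i * theta_{i+k},
and rho(k) = gamma(k) / gamma(0). Sigma^2 cancels.
  numerator   = (1)*(-0.517) = -0.517.
  denominator = (1)^2 + (0.261)^2 + (-0.517)^2 = 1.33541.
  rho(2) = -0.517 / 1.33541 = -0.3871.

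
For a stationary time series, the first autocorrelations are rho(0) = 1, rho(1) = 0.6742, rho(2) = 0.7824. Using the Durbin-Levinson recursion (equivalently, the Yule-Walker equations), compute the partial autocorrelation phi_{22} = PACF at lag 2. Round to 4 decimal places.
\phi_{22} = 0.6011

The PACF at lag k is phi_{kk}, the last component of the solution
to the Yule-Walker system G_k phi = r_k where
  (G_k)_{ij} = rho(|i - j|), (r_k)_i = rho(i), i,j = 1..k.
Equivalently, Durbin-Levinson gives phi_{kk} iteratively:
  phi_{11} = rho(1)
  phi_{kk} = [rho(k) - sum_{j=1..k-1} phi_{k-1,j} rho(k-j)]
            / [1 - sum_{j=1..k-1} phi_{k-1,j} rho(j)],
  phi_{k,j} = phi_{k-1,j} - phi_{kk} phi_{k-1,k-j},  j = 1..k-1.
Step k = 1:
  phi_11 = rho(1) = 0.6742.
Step k = 2:
  phi_22 = [rho(2) - phi_11 rho(1)] / [1 - phi_11 rho(1)] = [0.7824 - (0.6742)(0.6742)] / [1 - (0.6742)(0.6742)]
         = 0.32785436 / 0.54545436 = 0.6011.
Therefore phi_{22} = 0.6011.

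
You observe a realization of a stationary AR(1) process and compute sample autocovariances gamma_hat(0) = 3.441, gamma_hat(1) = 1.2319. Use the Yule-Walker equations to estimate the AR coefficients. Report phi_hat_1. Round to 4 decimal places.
\hat\phi_{1} = 0.3580

The Yule-Walker equations for an AR(p) process read, in matrix form,
  Gamma_p phi = r_p,   with   (Gamma_p)_{ij} = gamma(|i - j|),
                       (r_p)_i = gamma(i),   i,j = 1..p.
Substitute the sample gammas (Toeplitz matrix and right-hand side of size 1):
  Gamma_p = [[3.441]]
  r_p     = [1.2319]
With p = 1 this is the single equation gamma(0) phi_1 = gamma(1):
  phi_hat_1 = gamma(1) / gamma(0) = 1.2319 / 3.441 = 0.3580.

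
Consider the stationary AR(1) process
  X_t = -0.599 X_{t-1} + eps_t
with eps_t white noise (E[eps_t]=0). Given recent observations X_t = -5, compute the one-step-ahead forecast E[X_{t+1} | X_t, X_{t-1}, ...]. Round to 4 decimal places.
E[X_{t+1} \mid \mathcal F_t] = 2.9950

For an AR(p) model X_t = c + sum_i phi_i X_{t-i} + eps_t, the
one-step-ahead conditional mean is
  E[X_{t+1} | X_t, ...] = c + sum_i phi_i X_{t+1-i}.
Substitute known values:
  E[X_{t+1} | ...] = (-0.599) * (-5)
                   = 2.9950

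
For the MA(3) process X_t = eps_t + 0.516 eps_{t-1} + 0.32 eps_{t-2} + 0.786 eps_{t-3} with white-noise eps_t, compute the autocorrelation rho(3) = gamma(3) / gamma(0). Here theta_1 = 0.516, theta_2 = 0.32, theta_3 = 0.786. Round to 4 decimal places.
\rho(3) = 0.3957

For an MA(q) process with theta_0 = 1, the autocovariance is
  gamma(k) = sigma^2 * sum_{i=0..q-k} theta_i * theta_{i+k},
and rho(k) = gamma(k) / gamma(0). Sigma^2 cancels.
  numerator   = (1)*(0.786) = 0.786.
  denominator = (1)^2 + (0.516)^2 + (0.32)^2 + (0.786)^2 = 1.986452.
  rho(3) = 0.786 / 1.986452 = 0.3957.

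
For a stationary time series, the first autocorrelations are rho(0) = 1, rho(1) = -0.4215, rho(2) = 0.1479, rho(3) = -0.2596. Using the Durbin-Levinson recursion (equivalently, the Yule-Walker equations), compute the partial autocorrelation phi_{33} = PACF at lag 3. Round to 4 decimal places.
\phi_{33} = -0.2560

The PACF at lag k is phi_{kk}, the last component of the solution
to the Yule-Walker system G_k phi = r_k where
  (G_k)_{ij} = rho(|i - j|), (r_k)_i = rho(i), i,j = 1..k.
Equivalently, Durbin-Levinson gives phi_{kk} iteratively:
  phi_{11} = rho(1)
  phi_{kk} = [rho(k) - sum_{j=1..k-1} phi_{k-1,j} rho(k-j)]
            / [1 - sum_{j=1..k-1} phi_{k-1,j} rho(j)],
  phi_{k,j} = phi_{k-1,j} - phi_{kk} phi_{k-1,k-j},  j = 1..k-1.
Step k = 1:
  phi_11 = rho(1) = -0.4215.
Step k = 2:
  phi_22 = [rho(2) - phi_11 rho(1)] / [1 - phi_11 rho(1)] = [0.1479 - (-0.4215)(-0.4215)] / [1 - (-0.4215)(-0.4215)]
         = -0.02976225 / 0.82233775 = -0.036192.
  Update: phi_21 = phi_11 - phi_22 phi_11 = -0.4215 - (-0.036192)(-0.4215) = -0.436755.
Step k = 3:
  phi_33 = [rho(3) - phi_21 rho(2) - phi_22 rho(1)] / [1 - phi_21 rho(1) - phi_22 rho(2)]
    numerator   = -0.2596 - (-0.436755)(0.1479) - (-0.036192)(-0.4215) = -0.21025896
    denominator = 1 - (-0.436755)(-0.4215) - (-0.036192)(0.1479) = 0.82126059
  phi_33 = -0.21025896 / 0.82126059 = -0.256.
Therefore phi_{33} = -0.2560.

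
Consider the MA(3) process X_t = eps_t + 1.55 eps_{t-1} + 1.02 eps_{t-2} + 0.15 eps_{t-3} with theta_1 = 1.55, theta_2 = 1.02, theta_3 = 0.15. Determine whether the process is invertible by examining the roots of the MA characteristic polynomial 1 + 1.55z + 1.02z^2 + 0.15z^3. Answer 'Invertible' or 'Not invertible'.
\text{Invertible}

The MA(q) characteristic polynomial is P(z) = 1 + 1.55z + 1.02z^2 + 0.15z^3.
Invertibility requires all roots to lie outside the unit circle, i.e. |z| > 1 for every root.
Degree 3: look for a simple real root z0 first, then factor out (1 - z/z0) and solve the remaining quadratic.
Testing z0 = -5: P(-5) = 1 + (1.55)(-5) + (1.02)(-5)^2 + (0.15)(-5)^3
  = 1 + (-7.75) + (25.5) + (-18.75) = 0.  So z_0 = -5 is a root, |z_0| = 5.
Divide out the factor (1 + 0.2 z) = (1 - z/z0) (since 1/z0 = -0.2):
  P(z) = (1 + 0.2 z)(1 + (1.35) z + (0.75) z^2)
  [check: z-coef 1.35 - (-0.2) = 1.55; z^2-coef 0.75 - (-0.2)(1.35) = 1.02; z^3-coef -(-0.2)(0.75) = 0.15.]
Remaining roots from the quadratic factor 1 + (1.35) z + (0.75) z^2:
  Set 1 + (1.35) z + (0.75) z^2 = 0, i.e. a z^2 + b z + c = 0 with a = 0.75, b = 1.35, c = 1.
  Discriminant D = b^2 - 4ac = (1.35)^2 - 4*(0.75)*1 = 1.8225 - (3) = -1.1775.
  D < 0, so the roots are the complex-conjugate pair z = (-b +/- i sqrt(-D)) / (2a) = -0.9 +/- 0.7234i.
  For a conjugate pair |z|^2 = z * conj(z) = (product of roots) = c/a = 1/(0.75) = 1.333333, so |z| = sqrt(1.333333) = 1.1547 for both roots.
Moduli of all roots: 5.0000, 1.1547, 1.1547.
All moduli strictly greater than 1? Yes.
Verdict: Invertible.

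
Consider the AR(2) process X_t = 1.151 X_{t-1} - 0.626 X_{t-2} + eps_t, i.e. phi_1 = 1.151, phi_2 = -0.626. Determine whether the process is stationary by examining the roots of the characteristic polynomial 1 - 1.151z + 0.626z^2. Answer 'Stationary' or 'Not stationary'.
\text{Stationary}

The AR(p) characteristic polynomial is P(z) = 1 - 1.151z + 0.626z^2.
Stationarity requires all roots to lie outside the unit circle, i.e. |z| > 1 for every root.
Set 1 + (-1.151) z + (0.626) z^2 = 0, i.e. a z^2 + b z + c = 0 with a = 0.626, b = -1.151, c = 1.
Discriminant D = b^2 - 4ac = (-1.151)^2 - 4*(0.626)*1 = 1.324801 - (2.504) = -1.179199.
D < 0, so the roots are the complex-conjugate pair z = (-b +/- i sqrt(-D)) / (2a) = 0.9193 +/- 0.8673i.
For a conjugate pair |z|^2 = z * conj(z) = (product of roots) = c/a = 1/(0.626) = 1.597444, so |z| = sqrt(1.597444) = 1.2639 for both roots.
Moduli of all roots: 1.2639, 1.2639.
All moduli strictly greater than 1? Yes.
Verdict: Stationary.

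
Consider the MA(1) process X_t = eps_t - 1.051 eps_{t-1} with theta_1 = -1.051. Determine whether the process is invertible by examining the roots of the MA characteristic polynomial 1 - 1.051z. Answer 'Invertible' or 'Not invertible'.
\text{Not invertible}

The MA(q) characteristic polynomial is P(z) = 1 - 1.051z.
Invertibility requires all roots to lie outside the unit circle, i.e. |z| > 1 for every root.
This is linear in z: 1 + (-1.051) z = 0  =>  z = -1/(-1.051) = 0.951475,  |z| = 0.951475.
Moduli of all roots: 0.9515.
All moduli strictly greater than 1? No.
Verdict: Not invertible.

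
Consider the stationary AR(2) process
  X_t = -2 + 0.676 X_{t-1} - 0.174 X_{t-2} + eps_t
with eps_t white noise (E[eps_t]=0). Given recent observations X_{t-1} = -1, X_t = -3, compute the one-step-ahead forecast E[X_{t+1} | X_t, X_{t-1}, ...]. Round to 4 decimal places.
E[X_{t+1} \mid \mathcal F_t] = -3.8540

For an AR(p) model X_t = c + sum_i phi_i X_{t-i} + eps_t, the
one-step-ahead conditional mean is
  E[X_{t+1} | X_t, ...] = c + sum_i phi_i X_{t+1-i}.
Substitute known values:
  E[X_{t+1} | ...] = -2 + (0.676) * (-3) + (-0.174) * (-1)
                   = -3.8540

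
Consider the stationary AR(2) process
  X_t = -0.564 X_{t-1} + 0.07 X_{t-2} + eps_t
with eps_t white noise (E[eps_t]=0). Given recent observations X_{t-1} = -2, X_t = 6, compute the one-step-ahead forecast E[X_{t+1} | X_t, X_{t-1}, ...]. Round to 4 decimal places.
E[X_{t+1} \mid \mathcal F_t] = -3.5240

For an AR(p) model X_t = c + sum_i phi_i X_{t-i} + eps_t, the
one-step-ahead conditional mean is
  E[X_{t+1} | X_t, ...] = c + sum_i phi_i X_{t+1-i}.
Substitute known values:
  E[X_{t+1} | ...] = (-0.564) * (6) + (0.07) * (-2)
                   = -3.5240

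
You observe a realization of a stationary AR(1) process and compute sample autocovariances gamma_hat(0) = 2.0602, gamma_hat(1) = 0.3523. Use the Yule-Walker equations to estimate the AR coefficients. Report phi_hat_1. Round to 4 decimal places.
\hat\phi_{1} = 0.1710

The Yule-Walker equations for an AR(p) process read, in matrix form,
  Gamma_p phi = r_p,   with   (Gamma_p)_{ij} = gamma(|i - j|),
                       (r_p)_i = gamma(i),   i,j = 1..p.
Substitute the sample gammas (Toeplitz matrix and right-hand side of size 1):
  Gamma_p = [[2.0602]]
  r_p     = [0.3523]
With p = 1 this is the single equation gamma(0) phi_1 = gamma(1):
  phi_hat_1 = gamma(1) / gamma(0) = 0.3523 / 2.0602 = 0.1710.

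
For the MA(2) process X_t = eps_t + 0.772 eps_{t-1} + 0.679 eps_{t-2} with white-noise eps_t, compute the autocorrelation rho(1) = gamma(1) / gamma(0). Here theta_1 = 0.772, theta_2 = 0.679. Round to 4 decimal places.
\rho(1) = 0.6301

For an MA(q) process with theta_0 = 1, the autocovariance is
  gamma(k) = sigma^2 * sum_{i=0..q-k} theta_i * theta_{i+k},
and rho(k) = gamma(k) / gamma(0). Sigma^2 cancels.
  numerator   = (1)*(0.772) + (0.772)*(0.679) = 1.296188.
  denominator = (1)^2 + (0.772)^2 + (0.679)^2 = 2.057025.
  rho(1) = 1.296188 / 2.057025 = 0.6301.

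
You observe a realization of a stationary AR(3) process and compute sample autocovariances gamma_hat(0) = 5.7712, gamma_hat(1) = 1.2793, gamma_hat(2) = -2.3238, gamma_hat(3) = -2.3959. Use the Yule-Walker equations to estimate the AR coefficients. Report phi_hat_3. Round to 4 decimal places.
\hat\phi_{3} = -0.2420

The Yule-Walker equations for an AR(p) process read, in matrix form,
  Gamma_p phi = r_p,   with   (Gamma_p)_{ij} = gamma(|i - j|),
                       (r_p)_i = gamma(i),   i,j = 1..p.
Substitute the sample gammas (Toeplitz matrix and right-hand side of size 3):
  Gamma_p = [[5.7712, 1.2793, -2.3238], [1.2793, 5.7712, 1.2793], [-2.3238, 1.2793, 5.7712]]
  r_p     = [1.2793, -2.3238, -2.3959]
Written out (R1..R3):
  (R1) 5.7712 phi_1 + 1.2793 phi_2 - 2.3238 phi_3 = 1.2793
  (R2) 1.2793 phi_1 + 5.7712 phi_2 + 1.2793 phi_3 = -2.3238
  (R3) -2.3238 phi_1 + 1.2793 phi_2 + 5.7712 phi_3 = -2.3959
Gaussian elimination:
  R2 <- R2 - (1.2793/5.7712) R1 = R2 - (0.22167) R1:  5.487618 phi_2 + 1.794416 phi_3 = -2.607382
  R3 <- R3 - (-2.3238/5.7712) R1 = R3 - (-0.402655) R1:  1.794416 phi_2 + 4.835511 phi_3 = -1.880784
  R3 <- R3 - (1.794416/5.487618) R2 = R3 - (0.326994) R2:  4.248749 phi_3 = -1.028187
Back-substitution:
  phi_hat_3 = -1.028187 / 4.248749 = -0.241998
  phi_hat_2 = (-2.607382 - (1.794416)(-0.241998)) / 5.487618 = -0.396007
  phi_hat_1 = (1.2793 - (1.2793)(-0.396007) - (-2.3238)(-0.241998)) / 5.7712 = 0.212011
So phi_hat = [0.2120, -0.3960, -0.2420].
Therefore phi_hat_3 = -0.2420.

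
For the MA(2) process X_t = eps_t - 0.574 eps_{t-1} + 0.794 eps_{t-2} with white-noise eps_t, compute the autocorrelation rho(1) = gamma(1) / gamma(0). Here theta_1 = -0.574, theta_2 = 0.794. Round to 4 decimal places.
\rho(1) = -0.5254

For an MA(q) process with theta_0 = 1, the autocovariance is
  gamma(k) = sigma^2 * sum_{i=0..q-k} theta_i * theta_{i+k},
and rho(k) = gamma(k) / gamma(0). Sigma^2 cancels.
  numerator   = (1)*(-0.574) + (-0.574)*(0.794) = -1.029756.
  denominator = (1)^2 + (-0.574)^2 + (0.794)^2 = 1.959912.
  rho(1) = -1.029756 / 1.959912 = -0.5254.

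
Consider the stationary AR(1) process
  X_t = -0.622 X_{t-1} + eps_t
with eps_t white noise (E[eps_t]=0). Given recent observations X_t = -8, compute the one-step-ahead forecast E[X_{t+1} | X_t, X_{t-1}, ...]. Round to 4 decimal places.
E[X_{t+1} \mid \mathcal F_t] = 4.9760

For an AR(p) model X_t = c + sum_i phi_i X_{t-i} + eps_t, the
one-step-ahead conditional mean is
  E[X_{t+1} | X_t, ...] = c + sum_i phi_i X_{t+1-i}.
Substitute known values:
  E[X_{t+1} | ...] = (-0.622) * (-8)
                   = 4.9760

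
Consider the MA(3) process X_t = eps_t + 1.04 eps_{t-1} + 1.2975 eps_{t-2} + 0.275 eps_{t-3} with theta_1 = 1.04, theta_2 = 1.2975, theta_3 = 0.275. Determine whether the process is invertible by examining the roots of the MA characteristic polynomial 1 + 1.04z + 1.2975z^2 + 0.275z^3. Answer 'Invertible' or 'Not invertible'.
\text{Not invertible}

The MA(q) characteristic polynomial is P(z) = 1 + 1.04z + 1.2975z^2 + 0.275z^3.
Invertibility requires all roots to lie outside the unit circle, i.e. |z| > 1 for every root.
Degree 3: look for a simple real root z0 first, then factor out (1 - z/z0) and solve the remaining quadratic.
Testing z0 = -4: P(-4) = 1 + (1.04)(-4) + (1.2975)(-4)^2 + (0.275)(-4)^3
  = 1 + (-4.16) + (20.76) + (-17.6) = 0.  So z_0 = -4 is a root, |z_0| = 4.
Divide out the factor (1 + 0.25 z) = (1 - z/z0) (since 1/z0 = -0.25):
  P(z) = (1 + 0.25 z)(1 + (0.79) z + (1.1) z^2)
  [check: z-coef 0.79 - (-0.25) = 1.04; z^2-coef 1.1 - (-0.25)(0.79) = 1.2975; z^3-coef -(-0.25)(1.1) = 0.275.]
Remaining roots from the quadratic factor 1 + (0.79) z + (1.1) z^2:
  Set 1 + (0.79) z + (1.1) z^2 = 0, i.e. a z^2 + b z + c = 0 with a = 1.1, b = 0.79, c = 1.
  Discriminant D = b^2 - 4ac = (0.79)^2 - 4*(1.1)*1 = 0.6241 - (4.4) = -3.7759.
  D < 0, so the roots are the complex-conjugate pair z = (-b +/- i sqrt(-D)) / (2a) = -0.3591 +/- 0.8833i.
  For a conjugate pair |z|^2 = z * conj(z) = (product of roots) = c/a = 1/(1.1) = 0.909091, so |z| = sqrt(0.909091) = 0.9535 for both roots.
Moduli of all roots: 4.0000, 0.9535, 0.9535.
All moduli strictly greater than 1? No.
Verdict: Not invertible.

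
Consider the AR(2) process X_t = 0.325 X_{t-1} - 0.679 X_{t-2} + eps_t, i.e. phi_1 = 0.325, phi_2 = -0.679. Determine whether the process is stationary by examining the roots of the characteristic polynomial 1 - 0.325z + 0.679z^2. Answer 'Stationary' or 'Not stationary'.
\text{Stationary}

The AR(p) characteristic polynomial is P(z) = 1 - 0.325z + 0.679z^2.
Stationarity requires all roots to lie outside the unit circle, i.e. |z| > 1 for every root.
Set 1 + (-0.325) z + (0.679) z^2 = 0, i.e. a z^2 + b z + c = 0 with a = 0.679, b = -0.325, c = 1.
Discriminant D = b^2 - 4ac = (-0.325)^2 - 4*(0.679)*1 = 0.105625 - (2.716) = -2.610375.
D < 0, so the roots are the complex-conjugate pair z = (-b +/- i sqrt(-D)) / (2a) = 0.2393 +/- 1.1897i.
For a conjugate pair |z|^2 = z * conj(z) = (product of roots) = c/a = 1/(0.679) = 1.472754, so |z| = sqrt(1.472754) = 1.2136 for both roots.
Moduli of all roots: 1.2136, 1.2136.
All moduli strictly greater than 1? Yes.
Verdict: Stationary.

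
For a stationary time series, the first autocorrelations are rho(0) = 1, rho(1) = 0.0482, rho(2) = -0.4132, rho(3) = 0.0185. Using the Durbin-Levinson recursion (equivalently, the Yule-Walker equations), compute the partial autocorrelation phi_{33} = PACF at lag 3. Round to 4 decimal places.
\phi_{33} = 0.0810

The PACF at lag k is phi_{kk}, the last component of the solution
to the Yule-Walker system G_k phi = r_k where
  (G_k)_{ij} = rho(|i - j|), (r_k)_i = rho(i), i,j = 1..k.
Equivalently, Durbin-Levinson gives phi_{kk} iteratively:
  phi_{11} = rho(1)
  phi_{kk} = [rho(k) - sum_{j=1..k-1} phi_{k-1,j} rho(k-j)]
            / [1 - sum_{j=1..k-1} phi_{k-1,j} rho(j)],
  phi_{k,j} = phi_{k-1,j} - phi_{kk} phi_{k-1,k-j},  j = 1..k-1.
Step k = 1:
  phi_11 = rho(1) = 0.0482.
Step k = 2:
  phi_22 = [rho(2) - phi_11 rho(1)] / [1 - phi_11 rho(1)] = [-0.4132 - (0.0482)(0.0482)] / [1 - (0.0482)(0.0482)]
         = -0.41552324 / 0.99767676 = -0.416491.
  Update: phi_21 = phi_11 - phi_22 phi_11 = 0.0482 - (-0.416491)(0.0482) = 0.068275.
Step k = 3:
  phi_33 = [rho(3) - phi_21 rho(2) - phi_22 rho(1)] / [1 - phi_21 rho(1) - phi_22 rho(2)]
    numerator   = 0.0185 - (0.068275)(-0.4132) - (-0.416491)(0.0482) = 0.06678603
    denominator = 1 - (0.068275)(0.0482) - (-0.416491)(-0.4132) = 0.82461513
  phi_33 = 0.06678603 / 0.82461513 = 0.081.
Therefore phi_{33} = 0.0810.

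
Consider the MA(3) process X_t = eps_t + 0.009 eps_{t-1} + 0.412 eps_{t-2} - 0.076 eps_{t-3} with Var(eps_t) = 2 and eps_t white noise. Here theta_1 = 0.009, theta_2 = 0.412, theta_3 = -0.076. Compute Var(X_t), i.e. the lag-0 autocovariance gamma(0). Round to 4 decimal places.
\gamma(0) = 2.3512

For an MA(q) process X_t = eps_t + sum_i theta_i eps_{t-i} with
Var(eps_t) = sigma^2, the variance is
  gamma(0) = sigma^2 * (1 + sum_i theta_i^2).
  sum_i theta_i^2 = (0.009)^2 + (0.412)^2 + (-0.076)^2 = 0.000081 + 0.169744 + 0.005776 = 0.175601.
  gamma(0) = 2 * (1 + 0.175601) = 2 * 1.175601 = 2.351202, which rounds to 2.3512.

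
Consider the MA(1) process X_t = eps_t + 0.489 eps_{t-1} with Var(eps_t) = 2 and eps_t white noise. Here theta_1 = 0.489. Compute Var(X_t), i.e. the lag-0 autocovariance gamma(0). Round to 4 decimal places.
\gamma(0) = 2.4782

For an MA(q) process X_t = eps_t + sum_i theta_i eps_{t-i} with
Var(eps_t) = sigma^2, the variance is
  gamma(0) = sigma^2 * (1 + sum_i theta_i^2).
  sum_i theta_i^2 = (0.489)^2 = 0.239121.
  gamma(0) = 2 * (1 + 0.239121) = 2 * 1.239121 = 2.478242, which rounds to 2.4782.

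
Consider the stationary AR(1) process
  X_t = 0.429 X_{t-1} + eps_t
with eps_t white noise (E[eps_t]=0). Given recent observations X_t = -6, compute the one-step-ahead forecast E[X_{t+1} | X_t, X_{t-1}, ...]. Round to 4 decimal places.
E[X_{t+1} \mid \mathcal F_t] = -2.5740

For an AR(p) model X_t = c + sum_i phi_i X_{t-i} + eps_t, the
one-step-ahead conditional mean is
  E[X_{t+1} | X_t, ...] = c + sum_i phi_i X_{t+1-i}.
Substitute known values:
  E[X_{t+1} | ...] = (0.429) * (-6)
                   = -2.5740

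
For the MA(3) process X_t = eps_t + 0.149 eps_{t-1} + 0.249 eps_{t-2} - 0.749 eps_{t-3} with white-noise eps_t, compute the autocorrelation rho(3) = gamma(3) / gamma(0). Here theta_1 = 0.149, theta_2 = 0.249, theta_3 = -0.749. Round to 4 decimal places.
\rho(3) = -0.4553

For an MA(q) process with theta_0 = 1, the autocovariance is
  gamma(k) = sigma^2 * sum_{i=0..q-k} theta_i * theta_{i+k},
and rho(k) = gamma(k) / gamma(0). Sigma^2 cancels.
  numerator   = (1)*(-0.749) = -0.749.
  denominator = (1)^2 + (0.149)^2 + (0.249)^2 + (-0.749)^2 = 1.645203.
  rho(3) = -0.749 / 1.645203 = -0.4553.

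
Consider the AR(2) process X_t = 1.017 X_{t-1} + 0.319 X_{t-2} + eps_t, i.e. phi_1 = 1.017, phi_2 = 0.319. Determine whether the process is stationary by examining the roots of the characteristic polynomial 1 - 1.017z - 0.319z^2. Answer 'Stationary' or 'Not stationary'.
\text{Not stationary}

The AR(p) characteristic polynomial is P(z) = 1 - 1.017z - 0.319z^2.
Stationarity requires all roots to lie outside the unit circle, i.e. |z| > 1 for every root.
Set 1 + (-1.017) z + (-0.319) z^2 = 0, i.e. a z^2 + b z + c = 0 with a = -0.319, b = -1.017, c = 1.
Discriminant D = b^2 - 4ac = (-1.017)^2 - 4*(-0.319)*1 = 1.034289 - (-1.276) = 2.310289.
D >= 0, so the roots are real: z = (-b +/- sqrt(D)) / (2a) = (1.017 +/- 1.519963) / (-0.638).
  z_1 = (1.017 + 1.519963) / (-0.638) = -3.9764,   |z_1| = 3.9764.
  z_2 = (1.017 - 1.519963) / (-0.638) = 0.7883,   |z_2| = 0.7883.
Moduli of all roots: 3.9764, 0.7883.
All moduli strictly greater than 1? No.
Verdict: Not stationary.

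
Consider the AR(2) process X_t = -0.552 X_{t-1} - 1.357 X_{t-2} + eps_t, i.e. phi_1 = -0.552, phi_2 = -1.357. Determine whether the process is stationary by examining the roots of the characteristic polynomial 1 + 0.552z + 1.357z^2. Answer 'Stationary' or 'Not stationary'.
\text{Not stationary}

The AR(p) characteristic polynomial is P(z) = 1 + 0.552z + 1.357z^2.
Stationarity requires all roots to lie outside the unit circle, i.e. |z| > 1 for every root.
Set 1 + (0.552) z + (1.357) z^2 = 0, i.e. a z^2 + b z + c = 0 with a = 1.357, b = 0.552, c = 1.
Discriminant D = b^2 - 4ac = (0.552)^2 - 4*(1.357)*1 = 0.304704 - (5.428) = -5.123296.
D < 0, so the roots are the complex-conjugate pair z = (-b +/- i sqrt(-D)) / (2a) = -0.2034 +/- 0.834i.
For a conjugate pair |z|^2 = z * conj(z) = (product of roots) = c/a = 1/(1.357) = 0.73692, so |z| = sqrt(0.73692) = 0.8584 for both roots.
Moduli of all roots: 0.8584, 0.8584.
All moduli strictly greater than 1? No.
Verdict: Not stationary.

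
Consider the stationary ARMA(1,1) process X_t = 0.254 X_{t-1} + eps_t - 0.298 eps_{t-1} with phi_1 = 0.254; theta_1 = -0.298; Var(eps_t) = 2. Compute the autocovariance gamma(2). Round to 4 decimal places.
\gamma(2) = -0.0221

Multiply the model equation by X_{t-k} and take expectations. With theta_0 = psi_0 = 1 and psi_j the MA(infinity) weights, this gives
  gamma(k) - sum_i phi_i gamma(k-i) = c_k,
  c_k = sigma^2 * sum_{j=k..q} theta_j psi_{j-k}   (c_k = 0 for k > q),
using gamma(-m) = gamma(m).
psi-weights needed (psi_j = theta_j + sum_i phi_i psi_{j-i}):
  psi_1 = theta_1 + phi_1 = -0.298 + (0.254) = -0.044
Right-hand sides:
  c_0 = sigma^2 (1 + theta_1 psi_1) = 2 * (1 + (-0.298)(-0.044)) = 2 * 1.013112 = 2.026224
  c_1 = sigma^2 theta_1 = 2 * (-0.298) = -0.596
  c_2 = 0
Equations for k = 0 and k = 1 (AR order 1):
  gamma(0) = phi_1 gamma(1) + c_0
  gamma(1) = phi_1 gamma(0) + c_1
Substituting the second into the first: gamma(0) (1 - phi_1^2) = c_0 + phi_1 c_1, so
  gamma(0) = (c_0 + phi_1 c_1) / (1 - phi_1^2) = (2.026224 + (0.254)(-0.596)) / (1 - (0.254)^2) = 1.87484 / 0.935484 = 2.004139.
  gamma(1) = phi_1 gamma(0) + c_1 = (0.254)(2.004139) + (-0.596) = -0.086949.
For k = 2 (> q): gamma(2) = phi_1 gamma(1) = (0.254)(-0.086949) = -0.022085.
Therefore gamma(2) = -0.0221 (to 4 decimal places).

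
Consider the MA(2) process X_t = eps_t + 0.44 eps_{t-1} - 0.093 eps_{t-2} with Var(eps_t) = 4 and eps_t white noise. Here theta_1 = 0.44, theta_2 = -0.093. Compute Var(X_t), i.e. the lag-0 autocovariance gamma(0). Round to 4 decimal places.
\gamma(0) = 4.8090

For an MA(q) process X_t = eps_t + sum_i theta_i eps_{t-i} with
Var(eps_t) = sigma^2, the variance is
  gamma(0) = sigma^2 * (1 + sum_i theta_i^2).
  sum_i theta_i^2 = (0.44)^2 + (-0.093)^2 = 0.1936 + 0.008649 = 0.202249.
  gamma(0) = 4 * (1 + 0.202249) = 4 * 1.202249 = 4.808996, which rounds to 4.8090.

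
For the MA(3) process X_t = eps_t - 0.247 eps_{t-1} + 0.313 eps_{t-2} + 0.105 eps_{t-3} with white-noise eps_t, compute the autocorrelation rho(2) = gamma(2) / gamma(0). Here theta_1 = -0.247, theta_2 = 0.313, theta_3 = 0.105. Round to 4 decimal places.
\rho(2) = 0.2454

For an MA(q) process with theta_0 = 1, the autocovariance is
  gamma(k) = sigma^2 * sum_{i=0..q-k} theta_i * theta_{i+k},
and rho(k) = gamma(k) / gamma(0). Sigma^2 cancels.
  numerator   = (1)*(0.313) + (-0.247)*(0.105) = 0.287065.
  denominator = (1)^2 + (-0.247)^2 + (0.313)^2 + (0.105)^2 = 1.170003.
  rho(2) = 0.287065 / 1.170003 = 0.2454.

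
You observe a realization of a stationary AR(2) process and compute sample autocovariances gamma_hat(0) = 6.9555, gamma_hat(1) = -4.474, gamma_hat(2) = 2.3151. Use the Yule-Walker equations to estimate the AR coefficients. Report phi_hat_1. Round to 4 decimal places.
\hat\phi_{1} = -0.7320

The Yule-Walker equations for an AR(p) process read, in matrix form,
  Gamma_p phi = r_p,   with   (Gamma_p)_{ij} = gamma(|i - j|),
                       (r_p)_i = gamma(i),   i,j = 1..p.
Substitute the sample gammas (Toeplitz matrix and right-hand side of size 2):
  Gamma_p = [[6.9555, -4.474], [-4.474, 6.9555]]
  r_p     = [-4.474, 2.3151]
Written out:
  6.9555 phi_1 - 4.474 phi_2 = -4.474
  -4.474 phi_1 + 6.9555 phi_2 = 2.3151
Solve by Cramer's rule:
  det = gamma(0)^2 - gamma(1)^2 = (6.9555)^2 - (-4.474)^2 = 48.37898025 - 20.016676 = 28.36230425
  phi_hat_1 = [gamma(1) gamma(0) - gamma(1) gamma(2)] / det = [(-4.474)(6.9555) - (-4.474)(2.3151)] / 28.36230425 = -20.7611496 / 28.36230425 = -0.732
  phi_hat_2 = [gamma(0) gamma(2) - gamma(1)^2] / det = [(6.9555)(2.3151) - (-4.474)^2] / 28.36230425 = -3.91399795 / 28.36230425 = -0.138
So phi_hat = [-0.7320, -0.1380].
Therefore phi_hat_1 = -0.7320.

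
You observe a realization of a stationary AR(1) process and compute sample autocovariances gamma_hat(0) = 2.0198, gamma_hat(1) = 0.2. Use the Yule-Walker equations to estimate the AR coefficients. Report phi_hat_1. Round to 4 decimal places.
\hat\phi_{1} = 0.0990

The Yule-Walker equations for an AR(p) process read, in matrix form,
  Gamma_p phi = r_p,   with   (Gamma_p)_{ij} = gamma(|i - j|),
                       (r_p)_i = gamma(i),   i,j = 1..p.
Substitute the sample gammas (Toeplitz matrix and right-hand side of size 1):
  Gamma_p = [[2.0198]]
  r_p     = [0.2]
With p = 1 this is the single equation gamma(0) phi_1 = gamma(1):
  phi_hat_1 = gamma(1) / gamma(0) = 0.2 / 2.0198 = 0.0990.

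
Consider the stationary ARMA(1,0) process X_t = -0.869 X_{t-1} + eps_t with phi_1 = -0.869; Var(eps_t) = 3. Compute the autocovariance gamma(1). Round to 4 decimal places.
\gamma(1) = -10.6478

Multiply the model equation by X_{t-k} and take expectations. With theta_0 = psi_0 = 1 and psi_j the MA(infinity) weights, this gives
  gamma(k) - sum_i phi_i gamma(k-i) = c_k,
  c_k = sigma^2 * sum_{j=k..q} theta_j psi_{j-k}   (c_k = 0 for k > q),
using gamma(-m) = gamma(m).
Pure AR (q = 0): c_0 = sigma^2 = 3, c_k = 0 for k >= 1.
Equations for k = 0 and k = 1 (AR order 1):
  gamma(0) = phi_1 gamma(1) + c_0
  gamma(1) = phi_1 gamma(0) + c_1
Substituting the second into the first: gamma(0) (1 - phi_1^2) = c_0 + phi_1 c_1, so
  gamma(0) = c_0 / (1 - phi_1^2) = 3 / (1 - (-0.869)^2) = 3 / 0.244839 = 12.25295.
  gamma(1) = phi_1 gamma(0) = (-0.869)(12.25295) = -10.647813.
Therefore gamma(1) = -10.6478 (to 4 decimal places).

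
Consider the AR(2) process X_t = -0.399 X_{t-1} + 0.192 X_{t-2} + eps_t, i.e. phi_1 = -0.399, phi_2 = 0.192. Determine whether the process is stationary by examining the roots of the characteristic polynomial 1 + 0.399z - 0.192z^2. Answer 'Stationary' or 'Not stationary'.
\text{Stationary}

The AR(p) characteristic polynomial is P(z) = 1 + 0.399z - 0.192z^2.
Stationarity requires all roots to lie outside the unit circle, i.e. |z| > 1 for every root.
Set 1 + (0.399) z + (-0.192) z^2 = 0, i.e. a z^2 + b z + c = 0 with a = -0.192, b = 0.399, c = 1.
Discriminant D = b^2 - 4ac = (0.399)^2 - 4*(-0.192)*1 = 0.159201 - (-0.768) = 0.927201.
D >= 0, so the roots are real: z = (-b +/- sqrt(D)) / (2a) = (-0.399 +/- 0.962913) / (-0.384).
  z_1 = (-0.399 + 0.962913) / (-0.384) = -1.4685,   |z_1| = 1.4685.
  z_2 = (-0.399 - 0.962913) / (-0.384) = 3.5466,   |z_2| = 3.5466.
Moduli of all roots: 1.4685, 3.5466.
All moduli strictly greater than 1? Yes.
Verdict: Stationary.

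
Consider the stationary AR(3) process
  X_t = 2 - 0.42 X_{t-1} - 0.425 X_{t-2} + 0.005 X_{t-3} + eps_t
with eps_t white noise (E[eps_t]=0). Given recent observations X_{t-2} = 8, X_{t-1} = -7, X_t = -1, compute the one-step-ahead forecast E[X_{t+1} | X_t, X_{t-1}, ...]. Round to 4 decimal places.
E[X_{t+1} \mid \mathcal F_t] = 5.4350

For an AR(p) model X_t = c + sum_i phi_i X_{t-i} + eps_t, the
one-step-ahead conditional mean is
  E[X_{t+1} | X_t, ...] = c + sum_i phi_i X_{t+1-i}.
Substitute known values:
  E[X_{t+1} | ...] = 2 + (-0.42) * (-1) + (-0.425) * (-7) + (0.005) * (8)
                   = 5.4350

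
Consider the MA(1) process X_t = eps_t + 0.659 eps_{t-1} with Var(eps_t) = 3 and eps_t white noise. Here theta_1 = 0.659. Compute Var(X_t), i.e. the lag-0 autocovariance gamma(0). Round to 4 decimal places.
\gamma(0) = 4.3028

For an MA(q) process X_t = eps_t + sum_i theta_i eps_{t-i} with
Var(eps_t) = sigma^2, the variance is
  gamma(0) = sigma^2 * (1 + sum_i theta_i^2).
  sum_i theta_i^2 = (0.659)^2 = 0.434281.
  gamma(0) = 3 * (1 + 0.434281) = 3 * 1.434281 = 4.302843, which rounds to 4.3028.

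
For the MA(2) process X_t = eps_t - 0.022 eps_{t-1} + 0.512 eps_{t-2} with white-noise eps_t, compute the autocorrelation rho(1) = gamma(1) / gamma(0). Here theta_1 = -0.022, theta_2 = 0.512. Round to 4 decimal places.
\rho(1) = -0.0263

For an MA(q) process with theta_0 = 1, the autocovariance is
  gamma(k) = sigma^2 * sum_{i=0..q-k} theta_i * theta_{i+k},
and rho(k) = gamma(k) / gamma(0). Sigma^2 cancels.
  numerator   = (1)*(-0.022) + (-0.022)*(0.512) = -0.033264.
  denominator = (1)^2 + (-0.022)^2 + (0.512)^2 = 1.262628.
  rho(1) = -0.033264 / 1.262628 = -0.0263.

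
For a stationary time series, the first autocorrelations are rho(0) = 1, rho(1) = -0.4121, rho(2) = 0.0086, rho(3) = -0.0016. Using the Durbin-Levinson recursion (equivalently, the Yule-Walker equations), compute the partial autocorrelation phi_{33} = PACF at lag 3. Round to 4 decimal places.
\phi_{33} = -0.0969

The PACF at lag k is phi_{kk}, the last component of the solution
to the Yule-Walker system G_k phi = r_k where
  (G_k)_{ij} = rho(|i - j|), (r_k)_i = rho(i), i,j = 1..k.
Equivalently, Durbin-Levinson gives phi_{kk} iteratively:
  phi_{11} = rho(1)
  phi_{kk} = [rho(k) - sum_{j=1..k-1} phi_{k-1,j} rho(k-j)]
            / [1 - sum_{j=1..k-1} phi_{k-1,j} rho(j)],
  phi_{k,j} = phi_{k-1,j} - phi_{kk} phi_{k-1,k-j},  j = 1..k-1.
Step k = 1:
  phi_11 = rho(1) = -0.4121.
Step k = 2:
  phi_22 = [rho(2) - phi_11 rho(1)] / [1 - phi_11 rho(1)] = [0.0086 - (-0.4121)(-0.4121)] / [1 - (-0.4121)(-0.4121)]
         = -0.16122641 / 0.83017359 = -0.194208.
  Update: phi_21 = phi_11 - phi_22 phi_11 = -0.4121 - (-0.194208)(-0.4121) = -0.492133.
Step k = 3:
  phi_33 = [rho(3) - phi_21 rho(2) - phi_22 rho(1)] / [1 - phi_21 rho(1) - phi_22 rho(2)]
    numerator   = -0.0016 - (-0.492133)(0.0086) - (-0.194208)(-0.4121) = -0.0774008
    denominator = 1 - (-0.492133)(-0.4121) - (-0.194208)(0.0086) = 0.79886212
  phi_33 = -0.0774008 / 0.79886212 = -0.0969.
Therefore phi_{33} = -0.0969.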